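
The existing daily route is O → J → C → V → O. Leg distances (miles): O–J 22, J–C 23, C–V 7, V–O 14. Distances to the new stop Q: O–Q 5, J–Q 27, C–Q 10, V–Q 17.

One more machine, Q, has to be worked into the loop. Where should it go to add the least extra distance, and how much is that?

Minimum extra distance: 8 miles, inserting Q between V and O.

Insertion cost between consecutive stops i–j is d(i,Q) + d(Q,j) − d(i,j):
  between O and J: 5 + 27 − 22 = 10
  between J and C: 27 + 10 − 23 = 14
  between C and V: 10 + 17 − 7 = 20
  between V and O: 17 + 5 − 14 = 8
Cheapest insertion is between V and O, adding 8.
New total = 66 + 8 = 74.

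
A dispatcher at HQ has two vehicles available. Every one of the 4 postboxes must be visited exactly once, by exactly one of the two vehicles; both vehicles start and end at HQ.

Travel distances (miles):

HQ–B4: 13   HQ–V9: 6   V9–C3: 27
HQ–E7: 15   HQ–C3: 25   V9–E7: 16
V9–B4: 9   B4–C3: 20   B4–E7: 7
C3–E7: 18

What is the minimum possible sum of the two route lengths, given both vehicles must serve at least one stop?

There are 2^3 − 1 = 7 ways to divide the 4 stops into two non-empty groups. For each, the best each vehicle can do is its own shortest tour through its group:
  {V9} + {B4, C3, E7}: 12 + 63 = 75
  {B4} + {V9, C3, E7}: 26 + 65 = 91
  {V9, B4} + {C3, E7}: 28 + 58 = 86
  {C3} + {V9, B4, E7}: 50 + 37 = 87
  {V9, C3} + {B4, E7}: 58 + 35 = 93
  {B4, C3} + {V9, E7}: 58 + 37 = 95
  … (7 splits in total)
Best: vehicle 1 HQ → V9 → HQ = 12; vehicle 2 HQ → B4 → E7 → C3 → HQ = 63; combined 75.

75 miles — the smallest possible combined total.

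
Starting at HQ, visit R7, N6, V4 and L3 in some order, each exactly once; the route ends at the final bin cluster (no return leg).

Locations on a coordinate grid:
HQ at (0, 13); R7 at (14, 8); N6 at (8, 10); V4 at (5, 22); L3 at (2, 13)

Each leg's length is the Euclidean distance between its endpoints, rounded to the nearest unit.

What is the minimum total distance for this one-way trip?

There are 4! = 24 possible orderings.
HQ - R7 - N6 - V4 - L3: 15+6+12+9 = 42
HQ - R7 - N6 - L3 - V4: 15+6+7+9 = 37
HQ - R7 - V4 - N6 - L3: 15+17+12+7 = 51
HQ - R7 - V4 - L3 - N6: 15+17+9+7 = 48
HQ - R7 - L3 - N6 - V4: 15+13+7+12 = 47
HQ - R7 - L3 - V4 - N6: 15+13+9+12 = 49
HQ - N6 - R7 - V4 - L3: 9+6+17+9 = 41
HQ - N6 - R7 - L3 - V4: 9+6+13+9 = 37
HQ - N6 - V4 - R7 - L3: 9+12+17+13 = 51
HQ - N6 - V4 - L3 - R7: 9+12+9+13 = 43
HQ - N6 - L3 - R7 - V4: 9+7+13+17 = 46
HQ - N6 - L3 - V4 - R7: 9+7+9+17 = 42
HQ - V4 - R7 - N6 - L3: 10+17+6+7 = 40
HQ - V4 - R7 - L3 - N6: 10+17+13+7 = 47
… (10 more)
HQ - L3 - V4 - N6 - R7: 2+9+12+6 = 29  ← best
The minimum is 29.
One shortest path: HQ → L3 → V4 → N6 → R7.

Minimum one-way distance = 29.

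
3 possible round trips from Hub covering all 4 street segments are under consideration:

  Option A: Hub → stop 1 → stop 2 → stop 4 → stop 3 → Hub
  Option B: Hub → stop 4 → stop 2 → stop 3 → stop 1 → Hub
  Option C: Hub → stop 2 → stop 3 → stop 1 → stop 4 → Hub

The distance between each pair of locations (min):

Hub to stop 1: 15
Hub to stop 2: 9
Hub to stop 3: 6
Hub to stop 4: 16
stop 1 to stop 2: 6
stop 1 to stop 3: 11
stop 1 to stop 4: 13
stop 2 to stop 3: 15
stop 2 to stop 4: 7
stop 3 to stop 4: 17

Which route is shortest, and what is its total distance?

51 min — Option A is the shortest.

Option A: 15 + 6 + 7 + 17 + 6 = 51
Option B: 16 + 7 + 15 + 11 + 15 = 64
Option C: 9 + 15 + 11 + 13 + 16 = 64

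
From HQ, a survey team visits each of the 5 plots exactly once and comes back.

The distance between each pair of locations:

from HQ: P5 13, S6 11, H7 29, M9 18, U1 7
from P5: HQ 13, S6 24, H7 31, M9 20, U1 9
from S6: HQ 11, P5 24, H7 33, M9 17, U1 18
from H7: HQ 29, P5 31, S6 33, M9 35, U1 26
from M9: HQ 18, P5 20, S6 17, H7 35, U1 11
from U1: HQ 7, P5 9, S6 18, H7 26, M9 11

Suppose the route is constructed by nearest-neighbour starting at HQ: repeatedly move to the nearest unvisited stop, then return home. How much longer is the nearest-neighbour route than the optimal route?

7 longer than the optimal tour.

From HQ: U1=7, S6=11, P5=13, M9=18, H7=29 → choose U1 (7).
From U1: P5=9, M9=11, S6=18, H7=26 → choose P5 (9).
From P5: M9=20, S6=24, H7=31 → choose M9 (20).
From M9: S6=17, H7=35 → choose S6 (17).
From S6: H7=33 → choose H7 (33).
NN route HQ → U1 → P5 → M9 → S6 → H7 → HQ costs 115.
Optimal: HQ → S6 → M9 → U1 → P5 → H7 → HQ costs 108 (by enumerating all 60 distinct tours).
Excess = 115 − 108 = 7.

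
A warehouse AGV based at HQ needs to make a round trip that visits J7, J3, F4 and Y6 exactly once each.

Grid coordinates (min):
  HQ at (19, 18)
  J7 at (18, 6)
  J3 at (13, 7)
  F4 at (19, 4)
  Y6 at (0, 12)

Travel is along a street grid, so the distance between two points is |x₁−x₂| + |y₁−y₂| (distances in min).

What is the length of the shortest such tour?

Minimum total distance: 66 min.

HQ → J7 → J3 → F4 → Y6 → HQ: 13+6+9+27+25 = 80
HQ → J7 → J3 → Y6 → F4 → HQ: 13+6+18+27+14 = 78
HQ → J7 → F4 → J3 → Y6 → HQ: 13+3+9+18+25 = 68
HQ → J7 → F4 → Y6 → J3 → HQ: 13+3+27+18+17 = 78
HQ → J7 → Y6 → J3 → F4 → HQ: 13+24+18+9+14 = 78
HQ → J7 → Y6 → F4 → J3 → HQ: 13+24+27+9+17 = 90
HQ → J3 → J7 → F4 → Y6 → HQ: 17+6+3+27+25 = 78
HQ → J3 → J7 → Y6 → F4 → HQ: 17+6+24+27+14 = 88
HQ → J3 → F4 → J7 → Y6 → HQ: 17+9+3+24+25 = 78
HQ → J3 → Y6 → J7 → F4 → HQ: 17+18+24+3+14 = 76
HQ → F4 → J7 → J3 → Y6 → HQ: 14+3+6+18+25 = 66
HQ → F4 → J3 → J7 → Y6 → HQ: 14+9+6+24+25 = 78
The minimum is 66.
One optimal route: HQ → F4 → J7 → J3 → Y6 → HQ (or its reverse).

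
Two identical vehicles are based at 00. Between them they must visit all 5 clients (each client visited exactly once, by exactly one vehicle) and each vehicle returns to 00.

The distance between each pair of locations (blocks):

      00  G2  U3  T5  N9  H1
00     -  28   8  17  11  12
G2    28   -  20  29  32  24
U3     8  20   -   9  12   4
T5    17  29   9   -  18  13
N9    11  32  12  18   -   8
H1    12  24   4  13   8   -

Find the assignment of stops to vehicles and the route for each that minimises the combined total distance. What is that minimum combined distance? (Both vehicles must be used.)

Minimum combined distance: 104 blocks.

There are 2^4 − 1 = 15 ways to divide the 5 stops into two non-empty groups. For each, the best each vehicle can do is its own shortest tour through its group:
  {G2} + {U3, T5, N9, H1}: 56 + 49 = 105
  {U3} + {G2, T5, N9, H1}: 16 + 89 = 105
  {G2, U3} + {T5, N9, H1}: 56 + 49 = 105
  {T5} + {G2, U3, N9, H1}: 34 + 71 = 105
  {G2, T5} + {U3, N9, H1}: 74 + 31 = 105
  {U3, T5} + {G2, N9, H1}: 34 + 71 = 105
  … (15 splits in total)
  {N9} + {G2, U3, T5, H1}: 22 + 82 = 104  ← best
Best: vehicle 1 00 → N9 → 00 = 22; vehicle 2 00 → G2 → U3 → T5 → H1 → 00 = 82; combined 104.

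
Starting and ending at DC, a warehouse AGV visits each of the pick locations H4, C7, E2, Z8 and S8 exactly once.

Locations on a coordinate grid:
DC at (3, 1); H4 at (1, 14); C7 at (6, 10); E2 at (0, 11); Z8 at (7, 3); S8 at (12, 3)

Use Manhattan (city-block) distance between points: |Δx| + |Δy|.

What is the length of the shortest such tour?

Shortest round trip = 50.

With 5 stops there are 5!/2 = 60 distinct round trips (a route and its reverse cost the same).
DC - H4 - C7 - E2 - Z8 - S8 - DC: 15+9+7+15+5+11 = 62
DC - H4 - C7 - E2 - S8 - Z8 - DC: 15+9+7+20+5+6 = 62
DC - H4 - C7 - Z8 - E2 - S8 - DC: 15+9+8+15+20+11 = 78
DC - H4 - C7 - Z8 - S8 - E2 - DC: 15+9+8+5+20+13 = 70
DC - H4 - C7 - S8 - E2 - Z8 - DC: 15+9+13+20+15+6 = 78
DC - H4 - C7 - S8 - Z8 - E2 - DC: 15+9+13+5+15+13 = 70
DC - H4 - E2 - C7 - Z8 - S8 - DC: 15+4+7+8+5+11 = 50
DC - H4 - E2 - C7 - S8 - Z8 - DC: 15+4+7+13+5+6 = 50
DC - H4 - E2 - Z8 - C7 - S8 - DC: 15+4+15+8+13+11 = 66
DC - H4 - E2 - Z8 - S8 - C7 - DC: 15+4+15+5+13+12 = 64
DC - H4 - E2 - S8 - C7 - Z8 - DC: 15+4+20+13+8+6 = 66
DC - H4 - E2 - S8 - Z8 - C7 - DC: 15+4+20+5+8+12 = 64
DC - H4 - Z8 - C7 - E2 - S8 - DC: 15+17+8+7+20+11 = 78
DC - H4 - Z8 - C7 - S8 - E2 - DC: 15+17+8+13+20+13 = 86
… (46 more)
The minimum is 50.
One optimal route: DC → H4 → E2 → C7 → Z8 → S8 → DC (or its reverse).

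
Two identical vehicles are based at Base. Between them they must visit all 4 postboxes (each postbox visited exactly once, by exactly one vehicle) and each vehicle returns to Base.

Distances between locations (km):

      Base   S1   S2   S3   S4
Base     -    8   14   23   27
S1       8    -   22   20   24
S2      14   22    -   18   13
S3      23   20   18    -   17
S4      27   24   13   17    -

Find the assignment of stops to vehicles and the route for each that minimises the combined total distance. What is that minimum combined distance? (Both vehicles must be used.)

Check every non-empty split of the stops between the two vehicles; for each half take its own optimal tour:
  {S1} + {S2, S3, S4}: 16 + 67 = 83
  {S2} + {S1, S3, S4}: 28 + 72 = 100
  {S1, S2} + {S3, S4}: 44 + 67 = 111
  {S3} + {S1, S2, S4}: 46 + 59 = 105
  {S1, S3} + {S2, S4}: 51 + 54 = 105
  {S2, S3} + {S1, S4}: 55 + 59 = 114
  … (7 splits in total)
Best: vehicle 1 Base → S1 → Base = 16; vehicle 2 Base → S2 → S4 → S3 → Base = 67; combined 83.

83 km — the smallest possible combined total.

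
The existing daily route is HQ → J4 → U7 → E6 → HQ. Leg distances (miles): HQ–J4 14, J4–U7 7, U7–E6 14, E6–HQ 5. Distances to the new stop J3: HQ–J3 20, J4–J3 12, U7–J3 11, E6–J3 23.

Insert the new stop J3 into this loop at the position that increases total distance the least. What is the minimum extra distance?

Insertion cost between consecutive stops i–j is d(i,J3) + d(J3,j) − d(i,j):
  between HQ and J4: 20 + 12 − 14 = 18
  between J4 and U7: 12 + 11 − 7 = 16
  between U7 and E6: 11 + 23 − 14 = 20
  between E6 and HQ: 23 + 20 − 5 = 38
Cheapest insertion is between J4 and U7, adding 16.
New total = 40 + 16 = 56.

+16 miles — insert J3 between J4 and U7.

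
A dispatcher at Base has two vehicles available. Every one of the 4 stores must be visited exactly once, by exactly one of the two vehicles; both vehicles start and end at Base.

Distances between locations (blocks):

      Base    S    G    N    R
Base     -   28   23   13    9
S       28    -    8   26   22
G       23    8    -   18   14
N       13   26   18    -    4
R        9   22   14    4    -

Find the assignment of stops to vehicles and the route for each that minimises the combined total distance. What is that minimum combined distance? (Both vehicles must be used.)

Check every non-empty split of the stops between the two vehicles; for each half take its own optimal tour:
  {S} + {G, N, R}: 56 + 54 = 110
  {G} + {S, N, R}: 46 + 67 = 113
  {S, G} + {N, R}: 59 + 26 = 85
  {N} + {S, G, R}: 26 + 59 = 85
  {S, N} + {G, R}: 67 + 46 = 113
  {G, N} + {S, R}: 54 + 59 = 113
  … (7 splits in total)
Best: vehicle 1 Base → S → G → Base = 59; vehicle 2 Base → N → R → Base = 26; combined 85.

Minimum combined distance: 85 blocks.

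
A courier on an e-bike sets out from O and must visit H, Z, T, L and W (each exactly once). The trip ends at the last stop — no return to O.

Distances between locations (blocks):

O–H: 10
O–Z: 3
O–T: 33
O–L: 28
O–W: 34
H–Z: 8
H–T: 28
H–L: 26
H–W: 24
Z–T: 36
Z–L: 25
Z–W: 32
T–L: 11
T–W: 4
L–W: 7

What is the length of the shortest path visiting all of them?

48 blocks — the minimum one-way total.

There are 5! = 120 possible orderings.
O→H→Z→T→L→W: 10+8+36+11+7 = 72
O→H→Z→T→W→L: 10+8+36+4+7 = 65
O→H→Z→L→T→W: 10+8+25+11+4 = 58
O→H→Z→L→W→T: 10+8+25+7+4 = 54
O→H→Z→W→T→L: 10+8+32+4+11 = 65
O→H→Z→W→L→T: 10+8+32+7+11 = 68
O→H→T→Z→L→W: 10+28+36+25+7 = 106
O→H→T→Z→W→L: 10+28+36+32+7 = 113
O→H→T→L→Z→W: 10+28+11+25+32 = 106
O→H→T→L→W→Z: 10+28+11+7+32 = 88
O→H→T→W→Z→L: 10+28+4+32+25 = 99
O→H→T→W→L→Z: 10+28+4+7+25 = 74
O→H→L→Z→T→W: 10+26+25+36+4 = 101
O→H→L→Z→W→T: 10+26+25+32+4 = 97
… (106 more)
O→Z→H→L→W→T: 3+8+26+7+4 = 48  ← best
The minimum is 48.
One shortest path: O → Z → H → L → W → T.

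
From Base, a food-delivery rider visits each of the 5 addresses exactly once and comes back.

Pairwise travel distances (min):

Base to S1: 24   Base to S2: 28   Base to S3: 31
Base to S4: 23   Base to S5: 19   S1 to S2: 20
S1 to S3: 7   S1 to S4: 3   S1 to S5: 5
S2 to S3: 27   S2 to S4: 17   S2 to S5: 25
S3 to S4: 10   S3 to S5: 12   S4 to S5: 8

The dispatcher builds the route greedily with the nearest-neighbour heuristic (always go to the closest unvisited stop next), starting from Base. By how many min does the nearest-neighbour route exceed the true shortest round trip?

Base: S5=19, S4=23, S1=24, S2=28, S3=31 ⇒ S5
S5: S1=5, S4=8, S3=12, S2=25 ⇒ S1
S1: S4=3, S3=7, S2=20 ⇒ S4
S4: S3=10, S2=17 ⇒ S3
S3: S2=27 ⇒ S2
NN route Base → S5 → S1 → S4 → S3 → S2 → Base costs 92.
Optimal: Base → S2 → S4 → S1 → S3 → S5 → Base costs 86 (by enumerating all 60 distinct tours).
Excess = 92 − 86 = 6.

The nearest-neighbour route is 6 min longer than optimal.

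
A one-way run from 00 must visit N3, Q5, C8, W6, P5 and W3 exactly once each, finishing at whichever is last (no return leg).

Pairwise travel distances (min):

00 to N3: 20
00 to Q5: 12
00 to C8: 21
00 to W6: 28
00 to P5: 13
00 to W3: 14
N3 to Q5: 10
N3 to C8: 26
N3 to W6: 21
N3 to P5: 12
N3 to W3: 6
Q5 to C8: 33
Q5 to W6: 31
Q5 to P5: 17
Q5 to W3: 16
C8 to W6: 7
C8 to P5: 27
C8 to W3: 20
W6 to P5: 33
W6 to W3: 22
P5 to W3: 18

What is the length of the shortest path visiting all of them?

There are 6! = 720 possible orderings.
00 - N3 - Q5 - C8 - W6 - P5 - W3: 20+10+33+7+33+18 = 121
00 - N3 - Q5 - C8 - W6 - W3 - P5: 20+10+33+7+22+18 = 110
00 - N3 - Q5 - C8 - P5 - W6 - W3: 20+10+33+27+33+22 = 145
00 - N3 - Q5 - C8 - P5 - W3 - W6: 20+10+33+27+18+22 = 130
00 - N3 - Q5 - C8 - W3 - W6 - P5: 20+10+33+20+22+33 = 138
00 - N3 - Q5 - C8 - W3 - P5 - W6: 20+10+33+20+18+33 = 134
00 - N3 - Q5 - W6 - C8 - P5 - W3: 20+10+31+7+27+18 = 113
00 - N3 - Q5 - W6 - C8 - W3 - P5: 20+10+31+7+20+18 = 106
… (712 more)
00 - P5 - Q5 - N3 - W3 - C8 - W6: 13+17+10+6+20+7 = 73  ← best
The minimum is 73.
One shortest path: 00 → P5 → Q5 → N3 → W3 → C8 → W6.

Minimum one-way distance = 73 min.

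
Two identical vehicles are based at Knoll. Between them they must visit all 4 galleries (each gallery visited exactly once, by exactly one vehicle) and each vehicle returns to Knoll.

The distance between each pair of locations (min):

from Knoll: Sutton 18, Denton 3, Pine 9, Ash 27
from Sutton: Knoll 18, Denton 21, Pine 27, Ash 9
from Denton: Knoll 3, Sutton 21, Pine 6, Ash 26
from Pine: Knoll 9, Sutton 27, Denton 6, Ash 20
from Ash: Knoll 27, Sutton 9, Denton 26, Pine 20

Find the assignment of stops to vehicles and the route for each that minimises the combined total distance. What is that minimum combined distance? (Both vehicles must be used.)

Try each way of splitting the stops between the two vehicles (each non-empty) and, for each split, find the best tour for each vehicle:
  {Sutton} + {Denton, Pine, Ash}: 36 + 56 = 92
  {Denton} + {Sutton, Pine, Ash}: 6 + 56 = 62
  {Sutton, Denton} + {Pine, Ash}: 42 + 56 = 98
  {Pine} + {Sutton, Denton, Ash}: 18 + 56 = 74
  {Sutton, Pine} + {Denton, Ash}: 54 + 56 = 110
  {Denton, Pine} + {Sutton, Ash}: 18 + 54 = 72
  … (7 splits in total)
Best: vehicle 1 Knoll → Denton → Knoll = 6; vehicle 2 Knoll → Sutton → Ash → Pine → Knoll = 56; combined 62.

62 min — the smallest possible combined total.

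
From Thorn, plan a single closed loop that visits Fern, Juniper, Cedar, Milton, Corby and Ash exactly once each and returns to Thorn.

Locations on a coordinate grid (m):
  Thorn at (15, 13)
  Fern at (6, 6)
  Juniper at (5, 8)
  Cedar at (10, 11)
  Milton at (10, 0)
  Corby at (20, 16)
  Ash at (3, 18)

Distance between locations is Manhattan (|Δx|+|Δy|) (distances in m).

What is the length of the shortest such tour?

Minimum total distance: 70 m.

There are 360 distinct closed tours to check (reversals are equivalent).
Thorn - Fern - Juniper - Cedar - Milton - Corby - Ash - Thorn: 16+3+8+11+26+19+17 = 100
Thorn - Fern - Juniper - Cedar - Milton - Ash - Corby - Thorn: 16+3+8+11+25+19+8 = 90
Thorn - Fern - Juniper - Cedar - Corby - Milton - Ash - Thorn: 16+3+8+15+26+25+17 = 110
Thorn - Fern - Juniper - Cedar - Corby - Ash - Milton - Thorn: 16+3+8+15+19+25+18 = 104
Thorn - Fern - Juniper - Cedar - Ash - Milton - Corby - Thorn: 16+3+8+14+25+26+8 = 100
Thorn - Fern - Juniper - Cedar - Ash - Corby - Milton - Thorn: 16+3+8+14+19+26+18 = 104
Thorn - Fern - Juniper - Milton - Cedar - Corby - Ash - Thorn: 16+3+13+11+15+19+17 = 94
Thorn - Fern - Juniper - Milton - Cedar - Ash - Corby - Thorn: 16+3+13+11+14+19+8 = 84
… (352 more)
Thorn - Cedar - Milton - Fern - Juniper - Ash - Corby - Thorn: 7+11+10+3+12+19+8 = 70  ← best
The minimum is 70.
One optimal route: Thorn → Cedar → Milton → Fern → Juniper → Ash → Corby → Thorn (or its reverse).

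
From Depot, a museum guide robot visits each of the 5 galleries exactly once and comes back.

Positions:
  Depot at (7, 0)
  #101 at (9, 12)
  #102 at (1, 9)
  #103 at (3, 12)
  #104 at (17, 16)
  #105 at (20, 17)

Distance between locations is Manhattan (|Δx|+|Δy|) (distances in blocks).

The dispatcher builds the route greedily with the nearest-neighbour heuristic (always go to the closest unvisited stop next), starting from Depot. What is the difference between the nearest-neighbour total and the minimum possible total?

From Depot: #101=14, #102=15, #103=16, #104=26, #105=30 → choose #101 (14).
From #101: #103=6, #102=11, #104=12, #105=16 → choose #103 (6).
From #103: #102=5, #104=18, #105=22 → choose #102 (5).
From #102: #104=23, #105=27 → choose #104 (23).
From #104: #105=4 → choose #105 (4).
NN route Depot → #101 → #103 → #102 → #104 → #105 → Depot costs 82.
Optimal: Depot → #101 → #104 → #105 → #103 → #102 → Depot costs 72 (by enumerating all 60 distinct tours).
Excess = 82 − 72 = 10.

The nearest-neighbour route is 10 blocks longer than optimal.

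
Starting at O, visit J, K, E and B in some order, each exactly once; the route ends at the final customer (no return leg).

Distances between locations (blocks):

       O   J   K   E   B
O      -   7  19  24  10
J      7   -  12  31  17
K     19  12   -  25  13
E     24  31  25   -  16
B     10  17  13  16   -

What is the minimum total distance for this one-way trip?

48 blocks — the minimum one-way total.

There are 4! = 24 possible orderings.
O - J - K - E - B: 7+12+25+16 = 60
O - J - K - B - E: 7+12+13+16 = 48
O - J - E - K - B: 7+31+25+13 = 76
O - J - E - B - K: 7+31+16+13 = 67
O - J - B - K - E: 7+17+13+25 = 62
O - J - B - E - K: 7+17+16+25 = 65
O - K - J - E - B: 19+12+31+16 = 78
O - K - J - B - E: 19+12+17+16 = 64
O - K - E - J - B: 19+25+31+17 = 92
O - K - E - B - J: 19+25+16+17 = 77
O - K - B - J - E: 19+13+17+31 = 80
O - K - B - E - J: 19+13+16+31 = 79
O - E - J - K - B: 24+31+12+13 = 80
O - E - J - B - K: 24+31+17+13 = 85
… (10 more)
The minimum is 48.
One shortest path: O → J → K → B → E.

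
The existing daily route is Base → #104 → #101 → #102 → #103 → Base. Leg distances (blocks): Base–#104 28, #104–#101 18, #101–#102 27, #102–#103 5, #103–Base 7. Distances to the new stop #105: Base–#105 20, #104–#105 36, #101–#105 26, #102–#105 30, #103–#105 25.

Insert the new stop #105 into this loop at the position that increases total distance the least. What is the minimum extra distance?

Insertion cost between consecutive stops i–j is d(i,#105) + d(#105,j) − d(i,j):
  between Base and #104: 20 + 36 − 28 = 28
  between #104 and #101: 36 + 26 − 18 = 44
  between #101 and #102: 26 + 30 − 27 = 29
  between #102 and #103: 30 + 25 − 5 = 50
  between #103 and Base: 25 + 20 − 7 = 38
Cheapest insertion is between Base and #104, adding 28.
New total = 85 + 28 = 113.

+28 blocks — insert #105 between Base and #104.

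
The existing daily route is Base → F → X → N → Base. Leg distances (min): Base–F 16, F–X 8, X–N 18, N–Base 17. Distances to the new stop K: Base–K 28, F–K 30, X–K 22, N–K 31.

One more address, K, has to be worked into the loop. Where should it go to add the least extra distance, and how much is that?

Adding 35 min by placing K on the X–N leg.

Insertion cost between consecutive stops i–j is d(i,K) + d(K,j) − d(i,j):
  between Base and F: 28 + 30 − 16 = 42
  between F and X: 30 + 22 − 8 = 44
  between X and N: 22 + 31 − 18 = 35
  between N and Base: 31 + 28 − 17 = 42
Cheapest insertion is between X and N, adding 35.
New total = 59 + 35 = 94.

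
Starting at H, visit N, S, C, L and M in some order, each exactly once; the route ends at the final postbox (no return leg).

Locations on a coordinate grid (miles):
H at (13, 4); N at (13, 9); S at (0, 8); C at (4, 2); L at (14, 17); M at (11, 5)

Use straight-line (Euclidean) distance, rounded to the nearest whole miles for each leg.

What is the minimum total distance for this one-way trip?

There are 5! = 120 possible orderings.
H→N→S→C→L→M: 5+13+7+18+12 = 55
H→N→S→C→M→L: 5+13+7+8+12 = 45
H→N→S→L→C→M: 5+13+17+18+8 = 61
H→N→S→L→M→C: 5+13+17+12+8 = 55
H→N→S→M→C→L: 5+13+11+8+18 = 55
H→N→S→M→L→C: 5+13+11+12+18 = 59
H→N→C→S→L→M: 5+11+7+17+12 = 52
H→N→C→S→M→L: 5+11+7+11+12 = 46
H→N→C→L→S→M: 5+11+18+17+11 = 62
H→N→C→L→M→S: 5+11+18+12+11 = 57
H→N→C→M→S→L: 5+11+8+11+17 = 52
H→N→C→M→L→S: 5+11+8+12+17 = 53
H→N→L→S→C→M: 5+8+17+7+8 = 45
H→N→L→S→M→C: 5+8+17+11+8 = 49
… (106 more)
H→M→N→L→S→C: 2+4+8+17+7 = 38  ← best
The minimum is 38.
One shortest path: H → M → N → L → S → C.

Shortest open route: 38 miles.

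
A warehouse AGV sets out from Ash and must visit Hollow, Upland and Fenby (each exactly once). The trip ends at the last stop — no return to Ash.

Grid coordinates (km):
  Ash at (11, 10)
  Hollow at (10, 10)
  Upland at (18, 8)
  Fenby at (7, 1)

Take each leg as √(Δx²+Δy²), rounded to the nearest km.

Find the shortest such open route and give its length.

22 km — the minimum one-way total.

There are 3! = 6 possible orderings.
Ash→Hollow→Upland→Fenby: 1+8+13 = 22
Ash→Hollow→Fenby→Upland: 1+9+13 = 23
Ash→Upland→Hollow→Fenby: 7+8+9 = 24
Ash→Upland→Fenby→Hollow: 7+13+9 = 29
Ash→Fenby→Hollow→Upland: 10+9+8 = 27
Ash→Fenby→Upland→Hollow: 10+13+8 = 31
The minimum is 22.
One shortest path: Ash → Hollow → Upland → Fenby.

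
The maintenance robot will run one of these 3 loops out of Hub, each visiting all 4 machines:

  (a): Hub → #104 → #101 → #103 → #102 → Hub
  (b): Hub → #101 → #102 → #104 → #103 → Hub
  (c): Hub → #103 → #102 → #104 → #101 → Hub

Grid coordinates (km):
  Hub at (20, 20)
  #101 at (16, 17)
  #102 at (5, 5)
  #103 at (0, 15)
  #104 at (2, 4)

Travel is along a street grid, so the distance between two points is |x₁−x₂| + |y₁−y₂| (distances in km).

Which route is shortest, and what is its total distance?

Shortest is (b), total 72 km.

(a): 34 + 27 + 18 + 15 + 30 = 124
(b): 7 + 23 + 4 + 13 + 25 = 72
(c): 25 + 15 + 4 + 27 + 7 = 78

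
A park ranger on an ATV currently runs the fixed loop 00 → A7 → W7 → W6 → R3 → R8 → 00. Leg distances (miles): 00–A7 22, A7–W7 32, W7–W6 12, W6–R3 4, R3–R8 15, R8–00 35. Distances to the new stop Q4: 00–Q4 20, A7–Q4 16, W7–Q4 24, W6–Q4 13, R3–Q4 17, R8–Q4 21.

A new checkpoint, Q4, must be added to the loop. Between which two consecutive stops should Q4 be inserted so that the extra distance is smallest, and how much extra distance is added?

+6 miles — insert Q4 between R8 and 00.

Insertion cost between consecutive stops i–j is d(i,Q4) + d(Q4,j) − d(i,j):
  between 00 and A7: 20 + 16 − 22 = 14
  between A7 and W7: 16 + 24 − 32 = 8
  between W7 and W6: 24 + 13 − 12 = 25
  between W6 and R3: 13 + 17 − 4 = 26
  between R3 and R8: 17 + 21 − 15 = 23
  between R8 and 00: 21 + 20 − 35 = 6
Cheapest insertion is between R8 and 00, adding 6.
New total = 120 + 6 = 126.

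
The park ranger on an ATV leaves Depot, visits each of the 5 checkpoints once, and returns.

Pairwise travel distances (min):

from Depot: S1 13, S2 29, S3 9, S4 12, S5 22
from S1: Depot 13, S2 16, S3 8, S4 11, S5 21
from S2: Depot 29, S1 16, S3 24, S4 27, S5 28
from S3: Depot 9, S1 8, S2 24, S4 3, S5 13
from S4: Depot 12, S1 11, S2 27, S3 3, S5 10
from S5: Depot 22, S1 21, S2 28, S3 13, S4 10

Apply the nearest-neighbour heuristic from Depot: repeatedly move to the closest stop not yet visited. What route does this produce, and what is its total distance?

Total distance 88 min via the nearest-neighbour route Depot → S3 → S4 → S5 → S1 → S2 → Depot.

Depot → [S3:9 / S4:12 / S1:13 / S5:22 / S2:29] → S3 (9)
S3 → [S4:3 / S1:8 / S5:13 / S2:24] → S4 (3)
S4 → [S5:10 / S1:11 / S2:27] → S5 (10)
S5 → [S1:21 / S2:28] → S1 (21)
S1 → [S2:16] → S2 (16)
Return S2→Depot: 29.
Total = 9 + 3 + 10 + 21 + 16 + 29 = 88.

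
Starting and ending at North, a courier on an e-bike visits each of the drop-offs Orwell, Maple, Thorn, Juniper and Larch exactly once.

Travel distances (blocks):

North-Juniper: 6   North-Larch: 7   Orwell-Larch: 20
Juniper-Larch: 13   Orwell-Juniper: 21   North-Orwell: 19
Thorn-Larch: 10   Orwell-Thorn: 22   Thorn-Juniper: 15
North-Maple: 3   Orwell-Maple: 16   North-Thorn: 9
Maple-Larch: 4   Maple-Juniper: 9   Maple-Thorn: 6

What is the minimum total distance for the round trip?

With 5 stops there are 5!/2 = 60 distinct round trips (a route and its reverse cost the same).
North-Orwell-Maple-Thorn-Juniper-Larch-North: 19+16+6+15+13+7 = 76
North-Orwell-Maple-Thorn-Larch-Juniper-North: 19+16+6+10+13+6 = 70
North-Orwell-Maple-Juniper-Thorn-Larch-North: 19+16+9+15+10+7 = 76
North-Orwell-Maple-Juniper-Larch-Thorn-North: 19+16+9+13+10+9 = 76
North-Orwell-Maple-Larch-Thorn-Juniper-North: 19+16+4+10+15+6 = 70
North-Orwell-Maple-Larch-Juniper-Thorn-North: 19+16+4+13+15+9 = 76
North-Orwell-Thorn-Maple-Juniper-Larch-North: 19+22+6+9+13+7 = 76
North-Orwell-Thorn-Maple-Larch-Juniper-North: 19+22+6+4+13+6 = 70
North-Orwell-Thorn-Juniper-Maple-Larch-North: 19+22+15+9+4+7 = 76
North-Orwell-Thorn-Juniper-Larch-Maple-North: 19+22+15+13+4+3 = 76
North-Orwell-Thorn-Larch-Maple-Juniper-North: 19+22+10+4+9+6 = 70
North-Orwell-Thorn-Larch-Juniper-Maple-North: 19+22+10+13+9+3 = 76
North-Orwell-Juniper-Maple-Thorn-Larch-North: 19+21+9+6+10+7 = 72
North-Orwell-Juniper-Maple-Larch-Thorn-North: 19+21+9+4+10+9 = 72
… (46 more)
North-Maple-Thorn-Larch-Orwell-Juniper-North: 3+6+10+20+21+6 = 66  ← best
The minimum is 66.
One optimal route: North → Maple → Thorn → Larch → Orwell → Juniper → North (or its reverse).

Shortest round trip = 66 blocks.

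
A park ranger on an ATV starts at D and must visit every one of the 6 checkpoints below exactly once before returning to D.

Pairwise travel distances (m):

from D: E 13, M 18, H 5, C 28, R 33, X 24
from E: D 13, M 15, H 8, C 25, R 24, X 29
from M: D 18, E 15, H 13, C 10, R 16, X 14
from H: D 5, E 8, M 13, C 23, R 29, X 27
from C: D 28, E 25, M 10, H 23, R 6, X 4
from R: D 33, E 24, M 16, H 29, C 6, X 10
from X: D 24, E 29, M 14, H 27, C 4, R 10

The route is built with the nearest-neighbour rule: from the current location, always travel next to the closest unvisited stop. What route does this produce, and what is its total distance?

Nearest-neighbour total = 85 m; route D → H → E → M → C → X → R → D.

D → [H:5 / E:13 / M:18 / X:24 / C:28 / R:33] → H (5)
H → [E:8 / M:13 / C:23 / X:27 / R:29] → E (8)
E → [M:15 / R:24 / C:25 / X:29] → M (15)
M → [C:10 / X:14 / R:16] → C (10)
C → [X:4 / R:6] → X (4)
X → [R:10] → R (10)
Return R→D: 33.
Total = 5 + 8 + 15 + 10 + 4 + 10 + 33 = 85.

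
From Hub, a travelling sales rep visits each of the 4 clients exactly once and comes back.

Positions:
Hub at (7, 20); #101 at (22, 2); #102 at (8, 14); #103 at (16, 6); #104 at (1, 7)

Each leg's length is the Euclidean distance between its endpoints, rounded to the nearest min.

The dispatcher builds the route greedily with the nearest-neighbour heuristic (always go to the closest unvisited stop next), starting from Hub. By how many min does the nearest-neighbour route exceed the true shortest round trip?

The nearest-neighbour route is 1 min longer than optimal.

Hub: #102=6, #104=14, #103=17, #101=23 ⇒ #102
#102: #104=10, #103=11, #101=18 ⇒ #104
#104: #103=15, #101=22 ⇒ #103
#103: #101=7 ⇒ #101
NN route Hub → #102 → #104 → #103 → #101 → Hub costs 61.
Optimal: Hub → #102 → #101 → #103 → #104 → Hub costs 60 (by enumerating all 12 distinct tours).
Excess = 61 − 60 = 1.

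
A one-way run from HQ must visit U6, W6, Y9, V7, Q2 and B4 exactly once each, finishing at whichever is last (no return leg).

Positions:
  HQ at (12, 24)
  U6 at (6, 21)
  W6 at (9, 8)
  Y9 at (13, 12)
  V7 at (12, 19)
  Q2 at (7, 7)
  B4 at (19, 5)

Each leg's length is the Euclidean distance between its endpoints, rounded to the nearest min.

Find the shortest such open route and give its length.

Minimum one-way distance = 40 min.

There are 6! = 720 possible orderings.
HQ - U6 - W6 - Y9 - V7 - Q2 - B4: 7+13+6+7+13+12 = 58
HQ - U6 - W6 - Y9 - V7 - B4 - Q2: 7+13+6+7+16+12 = 61
HQ - U6 - W6 - Y9 - Q2 - V7 - B4: 7+13+6+8+13+16 = 63
HQ - U6 - W6 - Y9 - Q2 - B4 - V7: 7+13+6+8+12+16 = 62
HQ - U6 - W6 - Y9 - B4 - V7 - Q2: 7+13+6+9+16+13 = 64
HQ - U6 - W6 - Y9 - B4 - Q2 - V7: 7+13+6+9+12+13 = 60
HQ - U6 - W6 - V7 - Y9 - Q2 - B4: 7+13+11+7+8+12 = 58
HQ - U6 - W6 - V7 - Y9 - B4 - Q2: 7+13+11+7+9+12 = 59
… (712 more)
HQ - U6 - V7 - Y9 - W6 - Q2 - B4: 7+6+7+6+2+12 = 40  ← best
The minimum is 40.
One shortest path: HQ → U6 → V7 → Y9 → W6 → Q2 → B4.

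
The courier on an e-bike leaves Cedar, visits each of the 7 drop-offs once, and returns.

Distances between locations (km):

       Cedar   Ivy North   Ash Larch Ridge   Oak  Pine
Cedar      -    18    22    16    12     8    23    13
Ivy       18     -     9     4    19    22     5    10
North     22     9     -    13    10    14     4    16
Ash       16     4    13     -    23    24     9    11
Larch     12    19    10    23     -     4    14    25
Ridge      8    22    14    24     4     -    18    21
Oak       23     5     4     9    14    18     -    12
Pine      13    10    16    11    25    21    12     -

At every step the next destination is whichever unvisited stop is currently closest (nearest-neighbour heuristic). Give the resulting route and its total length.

Total distance 59 km via the nearest-neighbour route Cedar → Ridge → Larch → North → Oak → Ivy → Ash → Pine → Cedar.

At Cedar the remaining stops are Ridge 8, Larch 12, Pine 13, Ash 16, Ivy 18, North 22, Oak 23; go to Ridge.
At Ridge the remaining stops are Larch 4, North 14, Oak 18, Pine 21, Ivy 22, Ash 24; go to Larch.
At Larch the remaining stops are North 10, Oak 14, Ivy 19, Ash 23, Pine 25; go to North.
At North the remaining stops are Oak 4, Ivy 9, Ash 13, Pine 16; go to Oak.
At Oak the remaining stops are Ivy 5, Ash 9, Pine 12; go to Ivy.
At Ivy the remaining stops are Ash 4, Pine 10; go to Ash.
At Ash the remaining stops are Pine 11; go to Pine.
Return Pine→Cedar: 13.
Total = 8 + 4 + 10 + 4 + 5 + 4 + 11 + 13 = 59.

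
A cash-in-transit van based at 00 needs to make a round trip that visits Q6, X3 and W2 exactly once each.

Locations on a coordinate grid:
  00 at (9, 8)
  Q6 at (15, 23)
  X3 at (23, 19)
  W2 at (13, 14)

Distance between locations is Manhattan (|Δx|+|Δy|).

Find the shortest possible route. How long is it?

Minimum total distance: 58.

00 - Q6 - X3 - W2 - 00: 21+12+15+10 = 58
00 - Q6 - W2 - X3 - 00: 21+11+15+25 = 72
00 - X3 - Q6 - W2 - 00: 25+12+11+10 = 58
The minimum is 58.
One optimal route: 00 → Q6 → X3 → W2 → 00 (or its reverse).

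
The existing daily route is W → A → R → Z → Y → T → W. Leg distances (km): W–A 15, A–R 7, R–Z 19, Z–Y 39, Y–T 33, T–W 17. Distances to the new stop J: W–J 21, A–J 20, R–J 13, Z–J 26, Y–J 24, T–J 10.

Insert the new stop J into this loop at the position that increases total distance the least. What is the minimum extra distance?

Insertion cost between consecutive stops i–j is d(i,J) + d(J,j) − d(i,j):
  between W and A: 21 + 20 − 15 = 26
  between A and R: 20 + 13 − 7 = 26
  between R and Z: 13 + 26 − 19 = 20
  between Z and Y: 26 + 24 − 39 = 11
  between Y and T: 24 + 10 − 33 = 1
  between T and W: 10 + 21 − 17 = 14
Cheapest insertion is between Y and T, adding 1.
New total = 130 + 1 = 131.

Adding 1 km by placing J on the Y–T leg.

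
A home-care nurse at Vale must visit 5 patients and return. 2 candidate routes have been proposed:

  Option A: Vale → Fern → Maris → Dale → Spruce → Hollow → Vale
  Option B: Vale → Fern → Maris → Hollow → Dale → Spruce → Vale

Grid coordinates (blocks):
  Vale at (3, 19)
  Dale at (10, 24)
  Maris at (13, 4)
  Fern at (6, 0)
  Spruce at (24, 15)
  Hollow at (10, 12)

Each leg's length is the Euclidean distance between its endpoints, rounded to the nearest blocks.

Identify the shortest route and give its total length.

86 blocks — Option B is the shortest.

Option A: 19 + 8 + 20 + 17 + 14 + 10 = 88
Option B: 19 + 8 + 9 + 12 + 17 + 21 = 86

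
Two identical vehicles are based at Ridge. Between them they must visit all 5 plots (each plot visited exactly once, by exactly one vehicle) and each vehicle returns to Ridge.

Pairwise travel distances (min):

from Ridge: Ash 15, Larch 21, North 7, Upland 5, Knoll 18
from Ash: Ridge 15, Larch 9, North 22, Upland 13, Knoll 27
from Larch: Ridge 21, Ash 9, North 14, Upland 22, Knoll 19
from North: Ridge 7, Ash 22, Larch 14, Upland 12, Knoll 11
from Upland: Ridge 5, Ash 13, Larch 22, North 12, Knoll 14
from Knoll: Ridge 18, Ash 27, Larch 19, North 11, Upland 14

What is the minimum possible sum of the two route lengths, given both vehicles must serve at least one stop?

Try each way of splitting the stops between the two vehicles (each non-empty) and, for each split, find the best tour for each vehicle:
  {Ash} + {Larch, North, Upland, Knoll}: 30 + 59 = 89
  {Larch} + {Ash, North, Upland, Knoll}: 42 + 60 = 102
  {Ash, Larch} + {North, Upland, Knoll}: 45 + 37 = 82
  {North} + {Ash, Larch, Upland, Knoll}: 14 + 62 = 76
  {Ash, North} + {Larch, Upland, Knoll}: 44 + 59 = 103
  {Larch, North} + {Ash, Upland, Knoll}: 42 + 60 = 102
  … (15 splits in total)
  {Upland} + {Ash, Larch, North, Knoll}: 10 + 61 = 71  ← best
Best: vehicle 1 Ridge → Upland → Ridge = 10; vehicle 2 Ridge → Ash → Larch → Knoll → North → Ridge = 61; combined 71.

Minimum combined distance: 71 min.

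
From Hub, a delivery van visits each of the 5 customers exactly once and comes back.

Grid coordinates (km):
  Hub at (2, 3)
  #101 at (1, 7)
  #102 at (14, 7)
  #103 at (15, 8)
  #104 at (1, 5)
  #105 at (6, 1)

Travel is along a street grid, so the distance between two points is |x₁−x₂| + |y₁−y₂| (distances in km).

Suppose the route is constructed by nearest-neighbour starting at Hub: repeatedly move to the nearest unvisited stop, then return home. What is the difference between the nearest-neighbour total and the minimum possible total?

8 km longer than the optimal tour.

Hub: #104=3, #101=5, #105=6, #102=16, #103=18 ⇒ #104
#104: #101=2, #105=9, #102=15, #103=17 ⇒ #101
#101: #105=11, #102=13, #103=15 ⇒ #105
#105: #102=14, #103=16 ⇒ #102
#102: #103=2 ⇒ #103
NN route Hub → #104 → #101 → #105 → #102 → #103 → Hub costs 50.
Optimal: Hub → #104 → #101 → #102 → #103 → #105 → Hub costs 42 (by enumerating all 60 distinct tours).
Excess = 50 − 42 = 8.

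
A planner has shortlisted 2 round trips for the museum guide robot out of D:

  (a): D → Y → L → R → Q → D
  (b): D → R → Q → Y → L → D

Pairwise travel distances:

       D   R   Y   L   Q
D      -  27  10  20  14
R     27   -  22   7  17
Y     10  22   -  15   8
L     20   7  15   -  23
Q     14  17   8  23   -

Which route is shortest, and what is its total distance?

(a): 10 + 15 + 7 + 17 + 14 = 63
(b): 27 + 17 + 8 + 15 + 20 = 87

Shortest is (a), total 63.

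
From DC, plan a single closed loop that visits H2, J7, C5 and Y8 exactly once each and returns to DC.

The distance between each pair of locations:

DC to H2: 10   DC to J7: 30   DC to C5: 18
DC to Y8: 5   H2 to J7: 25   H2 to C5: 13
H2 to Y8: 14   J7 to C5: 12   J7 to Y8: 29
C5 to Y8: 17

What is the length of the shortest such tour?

DC-H2-J7-C5-Y8-DC: 10+25+12+17+5 = 69
DC-H2-J7-Y8-C5-DC: 10+25+29+17+18 = 99
DC-H2-C5-J7-Y8-DC: 10+13+12+29+5 = 69
DC-H2-C5-Y8-J7-DC: 10+13+17+29+30 = 99
DC-H2-Y8-J7-C5-DC: 10+14+29+12+18 = 83
DC-H2-Y8-C5-J7-DC: 10+14+17+12+30 = 83
DC-J7-H2-C5-Y8-DC: 30+25+13+17+5 = 90
DC-J7-H2-Y8-C5-DC: 30+25+14+17+18 = 104
DC-J7-C5-H2-Y8-DC: 30+12+13+14+5 = 74
DC-J7-Y8-H2-C5-DC: 30+29+14+13+18 = 104
DC-C5-H2-J7-Y8-DC: 18+13+25+29+5 = 90
DC-C5-J7-H2-Y8-DC: 18+12+25+14+5 = 74
The minimum is 69.
One optimal route: DC → H2 → J7 → C5 → Y8 → DC (or its reverse).

69 — the shortest possible round trip.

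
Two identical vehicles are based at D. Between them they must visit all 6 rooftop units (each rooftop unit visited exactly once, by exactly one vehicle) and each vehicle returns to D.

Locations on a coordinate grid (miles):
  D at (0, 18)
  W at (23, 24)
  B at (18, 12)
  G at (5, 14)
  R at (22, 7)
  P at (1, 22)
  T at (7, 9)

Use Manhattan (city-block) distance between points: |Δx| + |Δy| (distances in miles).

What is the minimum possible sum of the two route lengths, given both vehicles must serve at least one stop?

Minimum combined distance: 96 miles.

Check every non-empty split of the stops between the two vehicles; for each half take its own optimal tour:
  {W} + {B, G, R, P, T}: 58 + 74 = 132
  {B} + {W, G, R, P, T}: 48 + 80 = 128
  {W, B} + {G, R, P, T}: 70 + 74 = 144
  {G} + {W, B, R, P, T}: 18 + 86 = 104
  {W, G} + {B, R, P, T}: 66 + 74 = 140
  {B, G} + {W, R, P, T}: 48 + 80 = 128
  … (31 splits in total)
  {P} + {W, B, G, R, T}: 10 + 86 = 96  ← best
Best: vehicle 1 D → P → D = 10; vehicle 2 D → W → R → B → T → G → D = 86; combined 96.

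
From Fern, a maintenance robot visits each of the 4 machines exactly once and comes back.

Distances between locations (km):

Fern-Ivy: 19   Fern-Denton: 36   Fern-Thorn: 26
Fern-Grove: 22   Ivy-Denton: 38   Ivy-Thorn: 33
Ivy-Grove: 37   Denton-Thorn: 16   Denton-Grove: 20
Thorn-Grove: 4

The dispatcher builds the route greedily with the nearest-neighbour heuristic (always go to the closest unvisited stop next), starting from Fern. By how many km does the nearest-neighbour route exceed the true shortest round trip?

From Fern: Ivy=19, Grove=22, Thorn=26, Denton=36 → choose Ivy (19).
From Ivy: Thorn=33, Grove=37, Denton=38 → choose Thorn (33).
From Thorn: Grove=4, Denton=16 → choose Grove (4).
From Grove: Denton=20 → choose Denton (20).
NN route Fern → Ivy → Thorn → Grove → Denton → Fern costs 112.
Optimal: Fern → Ivy → Denton → Thorn → Grove → Fern costs 99 (by enumerating all 12 distinct tours).
Excess = 112 − 99 = 13.

13 km longer than the optimal tour.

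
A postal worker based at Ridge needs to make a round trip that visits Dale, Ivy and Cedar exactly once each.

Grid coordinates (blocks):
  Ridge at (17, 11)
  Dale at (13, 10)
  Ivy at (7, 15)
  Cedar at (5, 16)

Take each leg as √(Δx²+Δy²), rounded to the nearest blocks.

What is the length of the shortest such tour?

There are 3 distinct closed tours to check (reversals are equivalent).
Ridge - Dale - Ivy - Cedar - Ridge: 4+8+2+13 = 27
Ridge - Dale - Cedar - Ivy - Ridge: 4+10+2+11 = 27
Ridge - Ivy - Dale - Cedar - Ridge: 11+8+10+13 = 42
The minimum is 27.
One optimal route: Ridge → Dale → Ivy → Cedar → Ridge (or its reverse).

Minimum total distance: 27 blocks.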